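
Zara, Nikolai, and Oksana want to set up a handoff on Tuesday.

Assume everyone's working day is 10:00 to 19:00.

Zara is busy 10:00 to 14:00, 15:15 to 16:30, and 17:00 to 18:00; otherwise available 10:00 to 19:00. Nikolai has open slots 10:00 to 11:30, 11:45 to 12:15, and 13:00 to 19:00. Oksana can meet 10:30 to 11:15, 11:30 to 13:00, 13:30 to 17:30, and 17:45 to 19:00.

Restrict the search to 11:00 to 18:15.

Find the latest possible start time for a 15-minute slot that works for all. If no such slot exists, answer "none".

Zara free within 10:00–19:00: 14:00–15:15, 16:30–17:00, 18:00–19:00.
Zara ∩ Nikolai: 14:00–15:15, 16:30–17:00, 18:00–19:00.
Zara ∩ Nikolai ∩ Oksana: 14:00–15:15, 16:30–17:00, 18:00–19:00.
Restricted to 11:00–18:15: 14:00–15:15, 16:30–17:00, 18:00–18:15.
Windows ≥ 15 min: 14:00–15:15, 16:30–17:00, 18:00–18:15.
Latest start in the last window 18:00–18:15 is 18:15 − 15 min = 18:00.

18:00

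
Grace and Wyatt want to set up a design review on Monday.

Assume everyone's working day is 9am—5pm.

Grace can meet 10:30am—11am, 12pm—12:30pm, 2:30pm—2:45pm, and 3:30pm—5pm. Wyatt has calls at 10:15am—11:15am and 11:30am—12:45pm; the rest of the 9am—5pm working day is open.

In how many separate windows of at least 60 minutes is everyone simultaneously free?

Wyatt free within 09:00–17:00: 09:00–10:15, 11:15–11:30, 12:45–17:00.
Grace ∩ Wyatt: 14:30–14:45, 15:30–17:00.
Windows ≥ 60 min: 15:30–17:00.
That's 1 window.

1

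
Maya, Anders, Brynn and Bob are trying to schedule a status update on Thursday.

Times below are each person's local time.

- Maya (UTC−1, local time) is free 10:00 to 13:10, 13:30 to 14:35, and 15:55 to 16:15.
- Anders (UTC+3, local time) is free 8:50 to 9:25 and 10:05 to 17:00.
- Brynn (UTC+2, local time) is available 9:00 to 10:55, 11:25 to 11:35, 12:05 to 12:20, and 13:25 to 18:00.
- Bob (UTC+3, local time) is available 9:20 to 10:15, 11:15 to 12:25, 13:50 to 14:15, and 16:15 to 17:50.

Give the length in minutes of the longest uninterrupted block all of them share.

Maya → UTC: 11:00–14:10, 14:30–15:35, 16:55–17:15.
Anders → UTC: 05:50–06:25, 07:05–14:00.
Brynn → UTC: 07:00–08:55, 09:25–09:35, 10:05–10:20, 11:25–16:00.
Bob → UTC: 06:20–07:15, 08:15–09:25, 10:50–11:15, 13:15–14:50.
Maya ∩ Anders: 11:00–14:00.
Maya ∩ Anders ∩ Brynn: 11:25–14:00.
Maya ∩ Anders ∩ Brynn ∩ Bob: 13:15–14:00.
Single common window of 45 minutes.

45 minutes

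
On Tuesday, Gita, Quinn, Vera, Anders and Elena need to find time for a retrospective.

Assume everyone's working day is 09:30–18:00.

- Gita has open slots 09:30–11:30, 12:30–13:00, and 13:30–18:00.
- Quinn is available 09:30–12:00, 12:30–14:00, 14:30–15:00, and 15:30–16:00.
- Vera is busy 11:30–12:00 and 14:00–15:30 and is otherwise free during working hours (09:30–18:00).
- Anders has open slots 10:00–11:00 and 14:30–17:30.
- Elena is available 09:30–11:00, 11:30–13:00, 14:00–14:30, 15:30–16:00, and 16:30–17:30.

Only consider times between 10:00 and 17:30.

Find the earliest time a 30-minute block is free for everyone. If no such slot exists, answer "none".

10:00

Vera free within 09:30–18:00: 09:30–11:30, 12:00–14:00, 15:30–18:00.
Gita ∩ Quinn: 09:30–11:30, 12:30–13:00, 13:30–14:00, 14:30–15:00, 15:30–16:00.
Gita ∩ Quinn ∩ Vera: 09:30–11:30, 12:30–13:00, 13:30–14:00, 15:30–16:00.
Gita ∩ Quinn ∩ Vera ∩ Anders: 10:00–11:00, 15:30–16:00.
Gita ∩ Quinn ∩ Vera ∩ Anders ∩ Elena: 10:00–11:00, 15:30–16:00.
Restricted to 10:00–17:30: 10:00–11:00, 15:30–16:00.
Windows ≥ 30 min: 10:00–11:00, 15:30–16:00.
Earliest such window starts at 10:00.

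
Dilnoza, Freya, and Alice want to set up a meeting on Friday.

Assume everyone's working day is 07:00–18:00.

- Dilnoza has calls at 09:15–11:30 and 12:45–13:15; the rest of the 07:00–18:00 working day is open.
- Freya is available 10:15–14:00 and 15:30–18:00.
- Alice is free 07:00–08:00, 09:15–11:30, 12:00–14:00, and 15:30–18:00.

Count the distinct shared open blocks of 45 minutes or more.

3

Dilnoza free within 07:00–18:00: 07:00–09:15, 11:30–12:45, 13:15–18:00.
Dilnoza ∩ Freya: 11:30–12:45, 13:15–14:00, 15:30–18:00.
Dilnoza ∩ Freya ∩ Alice: 12:00–12:45, 13:15–14:00, 15:30–18:00.
Windows ≥ 45 min: 12:00–12:45, 13:15–14:00, 15:30–18:00.
That's 3 windows.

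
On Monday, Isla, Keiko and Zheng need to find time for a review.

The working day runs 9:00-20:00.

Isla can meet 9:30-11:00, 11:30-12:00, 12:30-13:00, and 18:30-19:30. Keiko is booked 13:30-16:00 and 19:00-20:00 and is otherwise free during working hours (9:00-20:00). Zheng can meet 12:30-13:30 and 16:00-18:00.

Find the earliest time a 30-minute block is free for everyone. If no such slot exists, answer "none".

Keiko free within 09:00–20:00: 09:00–13:30, 16:00–19:00.
Isla ∩ Keiko: 09:30–11:00, 11:30–12:00, 12:30–13:00, 18:30–19:00.
Isla ∩ Keiko ∩ Zheng: 12:30–13:00.
Windows ≥ 30 min: 12:30–13:00.
Earliest such window starts at 12:30.

12:30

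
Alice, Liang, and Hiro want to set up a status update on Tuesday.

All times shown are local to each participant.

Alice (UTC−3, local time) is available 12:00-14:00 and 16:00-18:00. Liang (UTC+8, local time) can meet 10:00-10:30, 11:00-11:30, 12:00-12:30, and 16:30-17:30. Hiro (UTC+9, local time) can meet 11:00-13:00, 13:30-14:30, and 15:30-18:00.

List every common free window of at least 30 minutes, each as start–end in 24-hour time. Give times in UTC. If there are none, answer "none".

none

Alice → UTC: 15:00–17:00, 19:00–21:00.
Liang → UTC: 02:00–02:30, 03:00–03:30, 04:00–04:30, 08:30–09:30.
Hiro → UTC: 02:00–04:00, 04:30–05:30, 06:30–09:00.
Alice ∩ Liang: (none).
Alice ∩ Liang ∩ Hiro: (none).
Windows ≥ 30 min: (none).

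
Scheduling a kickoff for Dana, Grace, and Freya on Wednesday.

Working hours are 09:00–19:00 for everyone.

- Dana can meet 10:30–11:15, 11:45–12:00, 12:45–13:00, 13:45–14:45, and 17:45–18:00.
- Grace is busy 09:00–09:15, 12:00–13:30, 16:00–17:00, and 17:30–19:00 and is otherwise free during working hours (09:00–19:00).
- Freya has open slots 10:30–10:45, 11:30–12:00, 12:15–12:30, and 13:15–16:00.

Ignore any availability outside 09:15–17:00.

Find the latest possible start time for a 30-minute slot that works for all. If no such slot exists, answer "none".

14:15

Grace free within 09:00–19:00: 09:15–12:00, 13:30–16:00, 17:00–17:30.
Dana ∩ Grace: 10:30–11:15, 11:45–12:00, 13:45–14:45.
Dana ∩ Grace ∩ Freya: 10:30–10:45, 11:45–12:00, 13:45–14:45.
Restricted to 09:15–17:00: 10:30–10:45, 11:45–12:00, 13:45–14:45.
Windows ≥ 30 min: 13:45–14:45.
Latest start in the last window 13:45–14:45 is 14:45 − 30 min = 14:15.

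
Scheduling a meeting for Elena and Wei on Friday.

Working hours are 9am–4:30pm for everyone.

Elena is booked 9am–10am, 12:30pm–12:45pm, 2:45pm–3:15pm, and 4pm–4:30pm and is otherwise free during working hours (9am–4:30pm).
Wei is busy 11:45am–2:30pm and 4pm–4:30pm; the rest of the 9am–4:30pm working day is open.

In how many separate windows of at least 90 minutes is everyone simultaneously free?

Elena free within 09:00–16:30: 10:00–12:30, 12:45–14:45, 15:15–16:00.
Wei free within 09:00–16:30: 09:00–11:45, 14:30–16:00.
Elena ∩ Wei: 10:00–11:45, 14:30–14:45, 15:15–16:00.
Windows ≥ 90 min: 10:00–11:45.
That's 1 window.

1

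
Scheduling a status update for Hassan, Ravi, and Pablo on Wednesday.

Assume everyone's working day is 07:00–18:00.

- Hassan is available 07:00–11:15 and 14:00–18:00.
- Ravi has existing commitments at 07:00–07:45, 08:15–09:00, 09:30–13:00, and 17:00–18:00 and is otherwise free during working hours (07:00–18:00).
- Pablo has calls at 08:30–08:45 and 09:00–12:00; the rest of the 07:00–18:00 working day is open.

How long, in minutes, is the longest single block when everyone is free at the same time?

Ravi free within 07:00–18:00: 07:45–08:15, 09:00–09:30, 13:00–17:00.
Pablo free within 07:00–18:00: 07:00–08:30, 08:45–09:00, 12:00–18:00.
Hassan ∩ Ravi: 07:45–08:15, 09:00–09:30, 14:00–17:00.
Hassan ∩ Ravi ∩ Pablo: 07:45–08:15, 14:00–17:00.
Common window lengths: 30, 180 min; longest is 180.

180 minutes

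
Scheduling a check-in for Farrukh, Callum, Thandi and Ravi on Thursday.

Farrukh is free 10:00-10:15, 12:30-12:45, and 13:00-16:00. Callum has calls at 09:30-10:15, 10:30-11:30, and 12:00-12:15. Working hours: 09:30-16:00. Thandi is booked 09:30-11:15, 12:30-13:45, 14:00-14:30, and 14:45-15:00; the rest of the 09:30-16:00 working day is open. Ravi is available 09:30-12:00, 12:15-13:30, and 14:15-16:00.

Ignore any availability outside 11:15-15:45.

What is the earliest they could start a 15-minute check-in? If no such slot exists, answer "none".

14:30

Callum free within 09:30–16:00: 10:15–10:30, 11:30–12:00, 12:15–16:00.
Thandi free within 09:30–16:00: 11:15–12:30, 13:45–14:00, 14:30–14:45, 15:00–16:00.
Farrukh ∩ Callum: 12:30–12:45, 13:00–16:00.
Farrukh ∩ Callum ∩ Thandi: 13:45–14:00, 14:30–14:45, 15:00–16:00.
Farrukh ∩ Callum ∩ Thandi ∩ Ravi: 14:30–14:45, 15:00–16:00.
Restricted to 11:15–15:45: 14:30–14:45, 15:00–15:45.
Windows ≥ 15 min: 14:30–14:45, 15:00–15:45.
Earliest such window starts at 14:30.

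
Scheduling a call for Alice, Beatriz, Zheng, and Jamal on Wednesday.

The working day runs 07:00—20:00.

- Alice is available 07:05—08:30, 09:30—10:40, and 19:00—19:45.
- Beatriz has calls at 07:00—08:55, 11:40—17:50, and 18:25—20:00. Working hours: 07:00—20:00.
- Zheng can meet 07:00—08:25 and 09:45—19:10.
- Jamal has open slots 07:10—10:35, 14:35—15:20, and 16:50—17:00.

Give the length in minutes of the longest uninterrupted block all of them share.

50 minutes

Beatriz free within 07:00–20:00: 08:55–11:40, 17:50–18:25.
Alice ∩ Beatriz: 09:30–10:40.
Alice ∩ Beatriz ∩ Zheng: 09:45–10:40.
Alice ∩ Beatriz ∩ Zheng ∩ Jamal: 09:45–10:35.
Single common window of 50 minutes.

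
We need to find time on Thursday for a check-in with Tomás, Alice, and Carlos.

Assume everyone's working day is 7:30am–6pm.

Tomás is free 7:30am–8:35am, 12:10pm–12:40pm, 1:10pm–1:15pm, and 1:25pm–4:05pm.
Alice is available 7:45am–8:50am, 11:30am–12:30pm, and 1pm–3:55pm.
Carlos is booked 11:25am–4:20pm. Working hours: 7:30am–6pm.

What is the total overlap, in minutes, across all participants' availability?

50 minutes

Carlos free within 07:30–18:00: 07:30–11:25, 16:20–18:00.
Tomás ∩ Alice: 07:45–08:35, 12:10–12:30, 13:10–13:15, 13:25–15:55.
Tomás ∩ Alice ∩ Carlos: 07:45–08:35.
Total common minutes: 50.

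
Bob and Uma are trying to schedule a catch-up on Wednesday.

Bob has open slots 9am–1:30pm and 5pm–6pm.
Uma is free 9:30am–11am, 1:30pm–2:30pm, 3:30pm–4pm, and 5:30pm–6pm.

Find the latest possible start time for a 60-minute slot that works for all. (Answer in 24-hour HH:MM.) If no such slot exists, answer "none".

Bob ∩ Uma: 09:30–11:00, 17:30–18:00.
Windows ≥ 60 min: 09:30–11:00.
Latest start in the last window 09:30–11:00 is 11:00 − 60 min = 10:00.

10:00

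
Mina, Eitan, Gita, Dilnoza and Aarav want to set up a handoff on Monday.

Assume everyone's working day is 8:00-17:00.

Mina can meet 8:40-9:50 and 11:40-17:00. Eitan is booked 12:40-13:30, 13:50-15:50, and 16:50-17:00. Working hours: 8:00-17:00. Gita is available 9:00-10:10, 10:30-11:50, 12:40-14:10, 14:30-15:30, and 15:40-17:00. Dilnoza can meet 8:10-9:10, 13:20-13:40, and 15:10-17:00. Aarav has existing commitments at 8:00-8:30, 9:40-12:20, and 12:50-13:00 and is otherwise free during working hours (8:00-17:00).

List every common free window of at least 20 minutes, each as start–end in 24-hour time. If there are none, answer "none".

Eitan free within 08:00–17:00: 08:00–12:40, 13:30–13:50, 15:50–16:50.
Aarav free within 08:00–17:00: 08:30–09:40, 12:20–12:50, 13:00–17:00.
Mina ∩ Eitan: 08:40–09:50, 11:40–12:40, 13:30–13:50, 15:50–16:50.
Mina ∩ Eitan ∩ Gita: 09:00–09:50, 11:40–11:50, 13:30–13:50, 15:50–16:50.
Mina ∩ Eitan ∩ Gita ∩ Dilnoza: 09:00–09:10, 13:30–13:40, 15:50–16:50.
Mina ∩ Eitan ∩ Gita ∩ Dilnoza ∩ Aarav: 09:00–09:10, 13:30–13:40, 15:50–16:50.
Windows ≥ 20 min: 15:50–16:50.

15:50–16:50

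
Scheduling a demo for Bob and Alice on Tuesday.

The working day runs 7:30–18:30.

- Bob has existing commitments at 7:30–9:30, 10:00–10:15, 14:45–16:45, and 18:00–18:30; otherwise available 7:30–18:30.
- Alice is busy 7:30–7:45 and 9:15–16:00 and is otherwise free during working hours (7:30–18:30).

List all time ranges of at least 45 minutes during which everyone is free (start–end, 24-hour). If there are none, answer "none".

Bob free within 07:30–18:30: 09:30–10:00, 10:15–14:45, 16:45–18:00.
Alice free within 07:30–18:30: 07:45–09:15, 16:00–18:30.
Bob ∩ Alice: 16:45–18:00.
Windows ≥ 45 min: 16:45–18:00.

16:45–18:00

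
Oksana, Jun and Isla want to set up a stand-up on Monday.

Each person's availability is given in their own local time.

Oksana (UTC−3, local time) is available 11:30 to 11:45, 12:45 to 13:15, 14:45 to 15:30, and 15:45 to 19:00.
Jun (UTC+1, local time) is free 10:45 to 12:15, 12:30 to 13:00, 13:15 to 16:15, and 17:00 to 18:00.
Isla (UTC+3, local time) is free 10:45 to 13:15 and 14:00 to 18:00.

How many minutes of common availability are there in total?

15 minutes

Oksana → UTC: 14:30–14:45, 15:45–16:15, 17:45–18:30, 18:45–22:00.
Jun → UTC: 09:45–11:15, 11:30–12:00, 12:15–15:15, 16:00–17:00.
Isla → UTC: 07:45–10:15, 11:00–15:00.
Oksana ∩ Jun: 14:30–14:45, 16:00–16:15.
Oksana ∩ Jun ∩ Isla: 14:30–14:45.
Total common minutes: 15.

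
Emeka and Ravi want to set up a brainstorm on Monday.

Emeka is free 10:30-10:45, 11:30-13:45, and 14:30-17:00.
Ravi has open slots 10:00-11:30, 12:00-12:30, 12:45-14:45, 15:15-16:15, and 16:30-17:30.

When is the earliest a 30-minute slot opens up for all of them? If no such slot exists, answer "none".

Emeka ∩ Ravi: 10:30–10:45, 12:00–12:30, 12:45–13:45, 14:30–14:45, 15:15–16:15, 16:30–17:00.
Windows ≥ 30 min: 12:00–12:30, 12:45–13:45, 15:15–16:15, 16:30–17:00.
Earliest such window starts at 12:00.

12:00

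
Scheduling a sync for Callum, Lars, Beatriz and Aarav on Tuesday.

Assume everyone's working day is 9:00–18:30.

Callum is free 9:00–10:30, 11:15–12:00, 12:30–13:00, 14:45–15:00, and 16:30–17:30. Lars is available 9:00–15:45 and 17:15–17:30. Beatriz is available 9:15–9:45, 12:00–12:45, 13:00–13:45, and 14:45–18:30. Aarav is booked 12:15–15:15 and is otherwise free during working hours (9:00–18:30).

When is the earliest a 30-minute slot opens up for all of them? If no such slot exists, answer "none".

09:15

Aarav free within 09:00–18:30: 09:00–12:15, 15:15–18:30.
Callum ∩ Lars: 09:00–10:30, 11:15–12:00, 12:30–13:00, 14:45–15:00, 17:15–17:30.
Callum ∩ Lars ∩ Beatriz: 09:15–09:45, 12:30–12:45, 14:45–15:00, 17:15–17:30.
Callum ∩ Lars ∩ Beatriz ∩ Aarav: 09:15–09:45, 17:15–17:30.
Windows ≥ 30 min: 09:15–09:45.
Earliest such window starts at 09:15.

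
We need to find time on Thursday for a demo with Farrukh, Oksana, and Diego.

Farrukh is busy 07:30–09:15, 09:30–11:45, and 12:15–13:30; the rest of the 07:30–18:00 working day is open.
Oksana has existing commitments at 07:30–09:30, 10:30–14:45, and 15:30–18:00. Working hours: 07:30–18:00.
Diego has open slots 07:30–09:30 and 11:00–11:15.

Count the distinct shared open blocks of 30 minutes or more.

Farrukh free within 07:30–18:00: 09:15–09:30, 11:45–12:15, 13:30–18:00.
Oksana free within 07:30–18:00: 09:30–10:30, 14:45–15:30.
Farrukh ∩ Oksana: 14:45–15:30.
Farrukh ∩ Oksana ∩ Diego: (none).
Windows ≥ 30 min: (none).
That's 0 windows.

0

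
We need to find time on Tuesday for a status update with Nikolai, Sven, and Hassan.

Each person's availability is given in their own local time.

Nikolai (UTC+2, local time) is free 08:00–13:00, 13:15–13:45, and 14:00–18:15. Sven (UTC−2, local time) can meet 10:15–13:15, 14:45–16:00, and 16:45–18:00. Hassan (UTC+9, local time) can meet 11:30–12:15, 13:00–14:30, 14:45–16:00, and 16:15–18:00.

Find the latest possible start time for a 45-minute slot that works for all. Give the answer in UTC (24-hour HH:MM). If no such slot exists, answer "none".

Nikolai → UTC: 06:00–11:00, 11:15–11:45, 12:00–16:15.
Sven → UTC: 12:15–15:15, 16:45–18:00, 18:45–20:00.
Hassan → UTC: 02:30–03:15, 04:00–05:30, 05:45–07:00, 07:15–09:00.
Nikolai ∩ Sven: 12:15–15:15.
Nikolai ∩ Sven ∩ Hassan: (none).
Windows ≥ 45 min: (none).

none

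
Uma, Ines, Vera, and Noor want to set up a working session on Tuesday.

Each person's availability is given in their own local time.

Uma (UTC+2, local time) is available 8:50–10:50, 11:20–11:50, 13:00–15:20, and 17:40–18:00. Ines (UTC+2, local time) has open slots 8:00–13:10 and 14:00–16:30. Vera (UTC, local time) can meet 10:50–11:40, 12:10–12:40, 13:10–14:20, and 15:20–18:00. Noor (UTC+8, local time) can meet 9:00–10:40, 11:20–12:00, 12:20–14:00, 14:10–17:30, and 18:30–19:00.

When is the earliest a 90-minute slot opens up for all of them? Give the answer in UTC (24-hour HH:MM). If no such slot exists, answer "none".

none

Uma → UTC: 06:50–08:50, 09:20–09:50, 11:00–13:20, 15:40–16:00.
Ines → UTC: 06:00–11:10, 12:00–14:30.
Vera → UTC: 10:50–11:40, 12:10–12:40, 13:10–14:20, 15:20–18:00.
Noor → UTC: 01:00–02:40, 03:20–04:00, 04:20–06:00, 06:10–09:30, 10:30–11:00.
Uma ∩ Ines: 06:50–08:50, 09:20–09:50, 11:00–11:10, 12:00–13:20.
Uma ∩ Ines ∩ Vera: 11:00–11:10, 12:10–12:40, 13:10–13:20.
Uma ∩ Ines ∩ Vera ∩ Noor: (none).
Windows ≥ 90 min: (none).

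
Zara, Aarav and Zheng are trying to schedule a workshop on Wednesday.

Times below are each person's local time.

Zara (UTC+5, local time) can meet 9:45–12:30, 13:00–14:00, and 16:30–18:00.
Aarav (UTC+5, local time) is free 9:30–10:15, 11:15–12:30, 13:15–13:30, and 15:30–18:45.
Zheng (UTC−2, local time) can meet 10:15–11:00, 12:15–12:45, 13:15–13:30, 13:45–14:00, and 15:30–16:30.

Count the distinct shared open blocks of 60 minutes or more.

Zara → UTC: 04:45–07:30, 08:00–09:00, 11:30–13:00.
Aarav → UTC: 04:30–05:15, 06:15–07:30, 08:15–08:30, 10:30–13:45.
Zheng → UTC: 12:15–13:00, 14:15–14:45, 15:15–15:30, 15:45–16:00, 17:30–18:30.
Zara ∩ Aarav: 04:45–05:15, 06:15–07:30, 08:15–08:30, 11:30–13:00.
Zara ∩ Aarav ∩ Zheng: 12:15–13:00.
Windows ≥ 60 min: (none).
That's 0 windows.

0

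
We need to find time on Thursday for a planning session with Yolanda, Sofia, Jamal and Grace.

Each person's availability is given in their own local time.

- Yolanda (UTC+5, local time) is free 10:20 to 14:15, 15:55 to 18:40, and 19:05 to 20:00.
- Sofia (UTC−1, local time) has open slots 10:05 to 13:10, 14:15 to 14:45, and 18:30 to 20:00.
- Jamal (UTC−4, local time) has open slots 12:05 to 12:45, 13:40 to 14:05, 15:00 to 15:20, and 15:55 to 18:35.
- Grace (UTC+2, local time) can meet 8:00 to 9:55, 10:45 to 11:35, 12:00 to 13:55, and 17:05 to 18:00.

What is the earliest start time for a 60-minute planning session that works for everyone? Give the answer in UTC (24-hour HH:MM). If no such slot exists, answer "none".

Yolanda → UTC: 05:20–09:15, 10:55–13:40, 14:05–15:00.
Sofia → UTC: 11:05–14:10, 15:15–15:45, 19:30–21:00.
Jamal → UTC: 16:05–16:45, 17:40–18:05, 19:00–19:20, 19:55–22:35.
Grace → UTC: 06:00–07:55, 08:45–09:35, 10:00–11:55, 15:05–16:00.
Yolanda ∩ Sofia: 11:05–13:40, 14:05–14:10.
Yolanda ∩ Sofia ∩ Jamal: (none).
Yolanda ∩ Sofia ∩ Jamal ∩ Grace: (none).
Windows ≥ 60 min: (none).

none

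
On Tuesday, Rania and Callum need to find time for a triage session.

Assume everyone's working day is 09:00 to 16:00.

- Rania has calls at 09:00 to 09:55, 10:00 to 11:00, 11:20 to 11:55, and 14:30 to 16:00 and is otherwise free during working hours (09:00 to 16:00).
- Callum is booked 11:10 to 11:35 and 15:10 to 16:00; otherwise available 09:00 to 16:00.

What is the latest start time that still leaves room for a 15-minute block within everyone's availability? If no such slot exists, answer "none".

Rania free within 09:00–16:00: 09:55–10:00, 11:00–11:20, 11:55–14:30.
Callum free within 09:00–16:00: 09:00–11:10, 11:35–15:10.
Rania ∩ Callum: 09:55–10:00, 11:00–11:10, 11:55–14:30.
Windows ≥ 15 min: 11:55–14:30.
Latest start in the last window 11:55–14:30 is 14:30 − 15 min = 14:15.

14:15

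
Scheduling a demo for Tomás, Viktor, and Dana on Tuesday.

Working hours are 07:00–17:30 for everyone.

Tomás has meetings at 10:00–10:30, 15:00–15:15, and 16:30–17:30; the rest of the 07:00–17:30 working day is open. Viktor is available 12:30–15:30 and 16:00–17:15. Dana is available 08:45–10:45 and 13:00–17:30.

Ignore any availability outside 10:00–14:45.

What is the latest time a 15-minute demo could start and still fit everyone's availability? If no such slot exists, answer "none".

14:30

Tomás free within 07:00–17:30: 07:00–10:00, 10:30–15:00, 15:15–16:30.
Tomás ∩ Viktor: 12:30–15:00, 15:15–15:30, 16:00–16:30.
Tomás ∩ Viktor ∩ Dana: 13:00–15:00, 15:15–15:30, 16:00–16:30.
Restricted to 10:00–14:45: 13:00–14:45.
Windows ≥ 15 min: 13:00–14:45.
Latest start in the last window 13:00–14:45 is 14:45 − 15 min = 14:30.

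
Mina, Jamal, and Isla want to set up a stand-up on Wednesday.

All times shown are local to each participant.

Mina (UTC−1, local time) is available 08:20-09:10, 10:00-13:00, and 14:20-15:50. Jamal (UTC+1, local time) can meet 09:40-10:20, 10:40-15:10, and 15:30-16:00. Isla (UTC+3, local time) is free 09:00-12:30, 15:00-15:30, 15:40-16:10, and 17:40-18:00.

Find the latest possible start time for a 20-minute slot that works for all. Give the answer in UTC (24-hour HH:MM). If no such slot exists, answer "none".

12:50

Mina → UTC: 09:20–10:10, 11:00–14:00, 15:20–16:50.
Jamal → UTC: 08:40–09:20, 09:40–14:10, 14:30–15:00.
Isla → UTC: 06:00–09:30, 12:00–12:30, 12:40–13:10, 14:40–15:00.
Mina ∩ Jamal: 09:40–10:10, 11:00–14:00.
Mina ∩ Jamal ∩ Isla: 12:00–12:30, 12:40–13:10.
Windows ≥ 20 min: 12:00–12:30, 12:40–13:10.
Latest start in the last window 12:40–13:10 is 13:10 − 20 min = 12:50.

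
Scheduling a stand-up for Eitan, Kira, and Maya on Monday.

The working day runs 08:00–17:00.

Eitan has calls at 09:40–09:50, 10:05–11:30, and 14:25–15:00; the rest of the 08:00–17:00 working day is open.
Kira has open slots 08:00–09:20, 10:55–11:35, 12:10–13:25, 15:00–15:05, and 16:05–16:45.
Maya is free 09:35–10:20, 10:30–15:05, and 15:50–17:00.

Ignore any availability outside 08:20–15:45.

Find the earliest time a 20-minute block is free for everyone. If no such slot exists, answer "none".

Eitan free within 08:00–17:00: 08:00–09:40, 09:50–10:05, 11:30–14:25, 15:00–17:00.
Eitan ∩ Kira: 08:00–09:20, 11:30–11:35, 12:10–13:25, 15:00–15:05, 16:05–16:45.
Eitan ∩ Kira ∩ Maya: 11:30–11:35, 12:10–13:25, 15:00–15:05, 16:05–16:45.
Restricted to 08:20–15:45: 11:30–11:35, 12:10–13:25, 15:00–15:05.
Windows ≥ 20 min: 12:10–13:25.
Earliest such window starts at 12:10.

12:10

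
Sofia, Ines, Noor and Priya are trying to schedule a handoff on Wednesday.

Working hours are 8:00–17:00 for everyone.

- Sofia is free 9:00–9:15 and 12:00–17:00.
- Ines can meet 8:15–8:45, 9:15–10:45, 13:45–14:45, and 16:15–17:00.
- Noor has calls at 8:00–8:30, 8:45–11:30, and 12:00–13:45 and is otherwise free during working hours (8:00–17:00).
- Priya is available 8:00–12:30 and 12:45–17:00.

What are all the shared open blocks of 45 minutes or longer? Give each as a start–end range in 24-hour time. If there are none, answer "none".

13:45–14:45, 16:15–17:00

Noor free within 08:00–17:00: 08:30–08:45, 11:30–12:00, 13:45–17:00.
Sofia ∩ Ines: 13:45–14:45, 16:15–17:00.
Sofia ∩ Ines ∩ Noor: 13:45–14:45, 16:15–17:00.
Sofia ∩ Ines ∩ Noor ∩ Priya: 13:45–14:45, 16:15–17:00.
Windows ≥ 45 min: 13:45–14:45, 16:15–17:00.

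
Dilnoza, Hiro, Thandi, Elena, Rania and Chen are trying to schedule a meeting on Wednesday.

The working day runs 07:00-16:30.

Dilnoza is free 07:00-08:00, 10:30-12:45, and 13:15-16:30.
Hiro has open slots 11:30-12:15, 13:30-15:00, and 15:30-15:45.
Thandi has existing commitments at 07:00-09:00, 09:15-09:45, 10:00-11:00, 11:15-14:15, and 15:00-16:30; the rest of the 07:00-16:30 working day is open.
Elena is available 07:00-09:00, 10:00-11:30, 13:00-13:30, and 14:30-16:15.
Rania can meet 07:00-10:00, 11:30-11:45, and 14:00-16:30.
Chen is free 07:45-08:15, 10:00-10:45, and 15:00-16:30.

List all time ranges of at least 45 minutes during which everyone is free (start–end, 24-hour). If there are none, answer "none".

Thandi free within 07:00–16:30: 09:00–09:15, 09:45–10:00, 11:00–11:15, 14:15–15:00.
Dilnoza ∩ Hiro: 11:30–12:15, 13:30–15:00, 15:30–15:45.
Dilnoza ∩ Hiro ∩ Thandi: 14:15–15:00.
Dilnoza ∩ Hiro ∩ Thandi ∩ Elena: 14:30–15:00.
Dilnoza ∩ Hiro ∩ Thandi ∩ Elena ∩ Rania: 14:30–15:00.
Dilnoza ∩ Hiro ∩ Thandi ∩ Elena ∩ Rania ∩ Chen: (none).
Windows ≥ 45 min: (none).

none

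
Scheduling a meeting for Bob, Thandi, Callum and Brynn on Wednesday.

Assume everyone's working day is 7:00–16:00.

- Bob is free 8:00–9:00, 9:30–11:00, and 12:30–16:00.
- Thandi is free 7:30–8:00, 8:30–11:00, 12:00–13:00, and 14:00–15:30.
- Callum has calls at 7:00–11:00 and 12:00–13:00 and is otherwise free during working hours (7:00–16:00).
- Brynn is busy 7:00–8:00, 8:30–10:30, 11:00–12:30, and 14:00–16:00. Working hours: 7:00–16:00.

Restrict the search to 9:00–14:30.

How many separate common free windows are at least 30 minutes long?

0

Callum free within 07:00–16:00: 11:00–12:00, 13:00–16:00.
Brynn free within 07:00–16:00: 08:00–08:30, 10:30–11:00, 12:30–14:00.
Bob ∩ Thandi: 08:30–09:00, 09:30–11:00, 12:30–13:00, 14:00–15:30.
Bob ∩ Thandi ∩ Callum: 14:00–15:30.
Bob ∩ Thandi ∩ Callum ∩ Brynn: (none).
Restricted to 09:00–14:30: (none).
Windows ≥ 30 min: (none).
That's 0 windows.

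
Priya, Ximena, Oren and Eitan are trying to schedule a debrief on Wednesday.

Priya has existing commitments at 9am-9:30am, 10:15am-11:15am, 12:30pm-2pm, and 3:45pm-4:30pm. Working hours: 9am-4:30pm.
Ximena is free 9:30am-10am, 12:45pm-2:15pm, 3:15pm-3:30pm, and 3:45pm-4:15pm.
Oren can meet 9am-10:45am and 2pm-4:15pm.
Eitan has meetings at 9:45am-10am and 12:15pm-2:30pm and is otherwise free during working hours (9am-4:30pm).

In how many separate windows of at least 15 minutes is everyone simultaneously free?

2

Priya free within 09:00–16:30: 09:30–10:15, 11:15–12:30, 14:00–15:45.
Eitan free within 09:00–16:30: 09:00–09:45, 10:00–12:15, 14:30–16:30.
Priya ∩ Ximena: 09:30–10:00, 14:00–14:15, 15:15–15:30.
Priya ∩ Ximena ∩ Oren: 09:30–10:00, 14:00–14:15, 15:15–15:30.
Priya ∩ Ximena ∩ Oren ∩ Eitan: 09:30–09:45, 15:15–15:30.
Windows ≥ 15 min: 09:30–09:45, 15:15–15:30.
That's 2 windows.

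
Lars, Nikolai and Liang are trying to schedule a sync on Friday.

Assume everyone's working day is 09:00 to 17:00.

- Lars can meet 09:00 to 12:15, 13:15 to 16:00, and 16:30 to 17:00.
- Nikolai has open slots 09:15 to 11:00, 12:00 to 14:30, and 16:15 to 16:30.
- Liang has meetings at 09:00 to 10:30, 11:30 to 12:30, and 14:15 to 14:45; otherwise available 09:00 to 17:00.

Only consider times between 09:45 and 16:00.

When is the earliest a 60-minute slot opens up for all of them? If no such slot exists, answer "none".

Liang free within 09:00–17:00: 10:30–11:30, 12:30–14:15, 14:45–17:00.
Lars ∩ Nikolai: 09:15–11:00, 12:00–12:15, 13:15–14:30.
Lars ∩ Nikolai ∩ Liang: 10:30–11:00, 13:15–14:15.
Restricted to 09:45–16:00: 10:30–11:00, 13:15–14:15.
Windows ≥ 60 min: 13:15–14:15.
Earliest such window starts at 13:15.

13:15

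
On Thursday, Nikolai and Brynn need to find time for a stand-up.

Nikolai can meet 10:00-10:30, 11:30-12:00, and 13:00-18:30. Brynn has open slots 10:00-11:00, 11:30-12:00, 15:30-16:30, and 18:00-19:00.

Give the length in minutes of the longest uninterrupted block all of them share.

Nikolai ∩ Brynn: 10:00–10:30, 11:30–12:00, 15:30–16:30, 18:00–18:30.
Common window lengths: 30, 30, 60, 30 min; longest is 60.

60 minutes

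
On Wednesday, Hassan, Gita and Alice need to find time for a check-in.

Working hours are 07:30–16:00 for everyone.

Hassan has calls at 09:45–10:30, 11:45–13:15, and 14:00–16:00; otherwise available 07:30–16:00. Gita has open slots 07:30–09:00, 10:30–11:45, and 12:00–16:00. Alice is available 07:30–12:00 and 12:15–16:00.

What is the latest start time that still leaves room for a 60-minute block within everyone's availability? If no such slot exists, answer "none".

Hassan free within 07:30–16:00: 07:30–09:45, 10:30–11:45, 13:15–14:00.
Hassan ∩ Gita: 07:30–09:00, 10:30–11:45, 13:15–14:00.
Hassan ∩ Gita ∩ Alice: 07:30–09:00, 10:30–11:45, 13:15–14:00.
Windows ≥ 60 min: 07:30–09:00, 10:30–11:45.
Latest start in the last window 10:30–11:45 is 11:45 − 60 min = 10:45.

10:45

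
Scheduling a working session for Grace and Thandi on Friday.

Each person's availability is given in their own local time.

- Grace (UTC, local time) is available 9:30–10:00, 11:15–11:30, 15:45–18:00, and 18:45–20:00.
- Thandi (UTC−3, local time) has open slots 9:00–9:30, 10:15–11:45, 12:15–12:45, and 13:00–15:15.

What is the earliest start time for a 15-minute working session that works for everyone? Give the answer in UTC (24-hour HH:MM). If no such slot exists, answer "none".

16:00

Grace → UTC: 09:30–10:00, 11:15–11:30, 15:45–18:00, 18:45–20:00.
Thandi → UTC: 12:00–12:30, 13:15–14:45, 15:15–15:45, 16:00–18:15.
Grace ∩ Thandi: 16:00–18:00.
Windows ≥ 15 min: 16:00–18:00.
Earliest such window starts at 16:00.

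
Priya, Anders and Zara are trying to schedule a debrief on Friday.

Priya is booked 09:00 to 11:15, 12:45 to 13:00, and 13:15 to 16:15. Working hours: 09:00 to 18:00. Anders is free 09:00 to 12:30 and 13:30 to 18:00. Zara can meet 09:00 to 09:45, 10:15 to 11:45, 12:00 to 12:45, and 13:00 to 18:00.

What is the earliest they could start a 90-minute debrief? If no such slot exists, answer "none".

Priya free within 09:00–18:00: 11:15–12:45, 13:00–13:15, 16:15–18:00.
Priya ∩ Anders: 11:15–12:30, 16:15–18:00.
Priya ∩ Anders ∩ Zara: 11:15–11:45, 12:00–12:30, 16:15–18:00.
Windows ≥ 90 min: 16:15–18:00.
Earliest such window starts at 16:15.

16:15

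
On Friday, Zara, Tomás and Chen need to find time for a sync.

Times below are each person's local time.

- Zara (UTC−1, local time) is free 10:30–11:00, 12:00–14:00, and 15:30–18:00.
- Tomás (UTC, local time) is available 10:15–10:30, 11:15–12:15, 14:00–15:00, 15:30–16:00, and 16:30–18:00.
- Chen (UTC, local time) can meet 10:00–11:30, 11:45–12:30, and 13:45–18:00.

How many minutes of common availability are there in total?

165 minutes

Zara → UTC: 11:30–12:00, 13:00–15:00, 16:30–19:00.
Tomás → UTC: 10:15–10:30, 11:15–12:15, 14:00–15:00, 15:30–16:00, 16:30–18:00.
Chen → UTC: 10:00–11:30, 11:45–12:30, 13:45–18:00.
Zara ∩ Tomás: 11:30–12:00, 14:00–15:00, 16:30–18:00.
Zara ∩ Tomás ∩ Chen: 11:45–12:00, 14:00–15:00, 16:30–18:00.
Total common minutes: 15 + 60 + 90 = 165.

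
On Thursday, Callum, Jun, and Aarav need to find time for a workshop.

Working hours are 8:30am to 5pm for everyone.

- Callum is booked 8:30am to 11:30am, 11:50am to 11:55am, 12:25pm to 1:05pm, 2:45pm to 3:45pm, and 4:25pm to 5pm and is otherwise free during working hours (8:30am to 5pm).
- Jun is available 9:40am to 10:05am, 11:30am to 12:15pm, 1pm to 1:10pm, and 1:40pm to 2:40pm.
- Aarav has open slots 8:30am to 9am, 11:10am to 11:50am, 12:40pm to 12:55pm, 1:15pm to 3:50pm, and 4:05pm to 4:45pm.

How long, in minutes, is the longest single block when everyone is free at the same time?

Callum free within 08:30–17:00: 11:30–11:50, 11:55–12:25, 13:05–14:45, 15:45–16:25.
Callum ∩ Jun: 11:30–11:50, 11:55–12:15, 13:05–13:10, 13:40–14:40.
Callum ∩ Jun ∩ Aarav: 11:30–11:50, 13:40–14:40.
Common window lengths: 20, 60 min; longest is 60.

60 minutes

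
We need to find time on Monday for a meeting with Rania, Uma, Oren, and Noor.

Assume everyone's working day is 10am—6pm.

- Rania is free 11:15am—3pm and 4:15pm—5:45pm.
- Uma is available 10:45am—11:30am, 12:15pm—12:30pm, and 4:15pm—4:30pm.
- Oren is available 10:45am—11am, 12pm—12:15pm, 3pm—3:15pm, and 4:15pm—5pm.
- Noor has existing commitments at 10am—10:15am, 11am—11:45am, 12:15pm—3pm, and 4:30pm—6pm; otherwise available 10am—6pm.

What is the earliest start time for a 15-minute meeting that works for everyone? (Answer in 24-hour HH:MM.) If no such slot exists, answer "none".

Noor free within 10:00–18:00: 10:15–11:00, 11:45–12:15, 15:00–16:30.
Rania ∩ Uma: 11:15–11:30, 12:15–12:30, 16:15–16:30.
Rania ∩ Uma ∩ Oren: 16:15–16:30.
Rania ∩ Uma ∩ Oren ∩ Noor: 16:15–16:30.
Windows ≥ 15 min: 16:15–16:30.
Earliest such window starts at 16:15.

16:15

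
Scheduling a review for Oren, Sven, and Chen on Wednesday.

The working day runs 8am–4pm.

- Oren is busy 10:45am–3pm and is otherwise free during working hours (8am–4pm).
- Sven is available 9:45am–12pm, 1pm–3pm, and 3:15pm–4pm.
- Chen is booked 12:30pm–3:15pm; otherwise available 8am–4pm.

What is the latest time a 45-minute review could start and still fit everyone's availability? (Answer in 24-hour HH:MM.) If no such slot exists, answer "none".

Oren free within 08:00–16:00: 08:00–10:45, 15:00–16:00.
Chen free within 08:00–16:00: 08:00–12:30, 15:15–16:00.
Oren ∩ Sven: 09:45–10:45, 15:15–16:00.
Oren ∩ Sven ∩ Chen: 09:45–10:45, 15:15–16:00.
Windows ≥ 45 min: 09:45–10:45, 15:15–16:00.
Latest start in the last window 15:15–16:00 is 16:00 − 45 min = 15:15.

15:15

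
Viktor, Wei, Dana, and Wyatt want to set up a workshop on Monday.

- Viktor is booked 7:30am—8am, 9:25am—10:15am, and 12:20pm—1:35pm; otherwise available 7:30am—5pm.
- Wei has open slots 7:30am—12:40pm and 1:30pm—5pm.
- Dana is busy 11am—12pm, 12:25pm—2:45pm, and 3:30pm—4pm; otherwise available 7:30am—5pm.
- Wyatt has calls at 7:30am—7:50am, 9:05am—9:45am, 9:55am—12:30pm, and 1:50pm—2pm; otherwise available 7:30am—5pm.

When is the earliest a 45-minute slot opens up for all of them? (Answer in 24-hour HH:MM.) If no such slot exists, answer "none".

08:00

Viktor free within 07:30–17:00: 08:00–09:25, 10:15–12:20, 13:35–17:00.
Dana free within 07:30–17:00: 07:30–11:00, 12:00–12:25, 14:45–15:30, 16:00–17:00.
Wyatt free within 07:30–17:00: 07:50–09:05, 09:45–09:55, 12:30–13:50, 14:00–17:00.
Viktor ∩ Wei: 08:00–09:25, 10:15–12:20, 13:35–17:00.
Viktor ∩ Wei ∩ Dana: 08:00–09:25, 10:15–11:00, 12:00–12:20, 14:45–15:30, 16:00–17:00.
Viktor ∩ Wei ∩ Dana ∩ Wyatt: 08:00–09:05, 14:45–15:30, 16:00–17:00.
Windows ≥ 45 min: 08:00–09:05, 14:45–15:30, 16:00–17:00.
Earliest such window starts at 08:00.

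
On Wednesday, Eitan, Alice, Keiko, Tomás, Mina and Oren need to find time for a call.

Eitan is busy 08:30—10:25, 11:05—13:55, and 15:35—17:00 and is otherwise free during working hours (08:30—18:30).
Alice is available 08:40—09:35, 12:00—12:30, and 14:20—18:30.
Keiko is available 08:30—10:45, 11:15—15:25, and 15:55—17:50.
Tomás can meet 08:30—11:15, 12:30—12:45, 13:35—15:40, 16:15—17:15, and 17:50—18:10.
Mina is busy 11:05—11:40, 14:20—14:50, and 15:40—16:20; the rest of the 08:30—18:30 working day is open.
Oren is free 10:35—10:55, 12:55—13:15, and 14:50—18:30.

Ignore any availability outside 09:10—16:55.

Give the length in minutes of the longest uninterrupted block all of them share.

35 minutes

Eitan free within 08:30–18:30: 10:25–11:05, 13:55–15:35, 17:00–18:30.
Mina free within 08:30–18:30: 08:30–11:05, 11:40–14:20, 14:50–15:40, 16:20–18:30.
Eitan ∩ Alice: 14:20–15:35, 17:00–18:30.
Eitan ∩ Alice ∩ Keiko: 14:20–15:25, 17:00–17:50.
Eitan ∩ Alice ∩ Keiko ∩ Tomás: 14:20–15:25, 17:00–17:15.
Eitan ∩ Alice ∩ Keiko ∩ Tomás ∩ Mina: 14:50–15:25, 17:00–17:15.
Eitan ∩ Alice ∩ Keiko ∩ Tomás ∩ Mina ∩ Oren: 14:50–15:25, 17:00–17:15.
Restricted to 09:10–16:55: 14:50–15:25.
Single common window of 35 minutes.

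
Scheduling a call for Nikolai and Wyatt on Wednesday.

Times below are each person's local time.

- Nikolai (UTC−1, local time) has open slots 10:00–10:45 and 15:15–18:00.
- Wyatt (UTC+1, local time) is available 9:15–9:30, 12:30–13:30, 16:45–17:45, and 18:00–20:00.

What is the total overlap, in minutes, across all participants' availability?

165 minutes

Nikolai → UTC: 11:00–11:45, 16:15–19:00.
Wyatt → UTC: 08:15–08:30, 11:30–12:30, 15:45–16:45, 17:00–19:00.
Nikolai ∩ Wyatt: 11:30–11:45, 16:15–16:45, 17:00–19:00.
Total common minutes: 15 + 30 + 120 = 165.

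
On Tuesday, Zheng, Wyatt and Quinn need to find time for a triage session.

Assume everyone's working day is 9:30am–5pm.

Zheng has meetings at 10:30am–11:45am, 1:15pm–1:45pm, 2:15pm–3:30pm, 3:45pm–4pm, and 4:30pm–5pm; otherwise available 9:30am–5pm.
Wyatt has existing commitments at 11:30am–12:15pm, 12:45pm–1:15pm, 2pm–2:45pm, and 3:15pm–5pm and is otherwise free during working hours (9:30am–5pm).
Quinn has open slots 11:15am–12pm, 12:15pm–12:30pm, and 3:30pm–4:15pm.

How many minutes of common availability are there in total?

Zheng free within 09:30–17:00: 09:30–10:30, 11:45–13:15, 13:45–14:15, 15:30–15:45, 16:00–16:30.
Wyatt free within 09:30–17:00: 09:30–11:30, 12:15–12:45, 13:15–14:00, 14:45–15:15.
Zheng ∩ Wyatt: 09:30–10:30, 12:15–12:45, 13:45–14:00.
Zheng ∩ Wyatt ∩ Quinn: 12:15–12:30.
Total common minutes: 15.

15 minutes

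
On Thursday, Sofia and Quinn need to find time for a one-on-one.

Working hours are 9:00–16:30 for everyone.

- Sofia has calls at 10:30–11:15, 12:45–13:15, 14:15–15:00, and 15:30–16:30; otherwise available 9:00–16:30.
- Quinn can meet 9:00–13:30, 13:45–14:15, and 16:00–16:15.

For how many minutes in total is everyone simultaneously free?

Sofia free within 09:00–16:30: 09:00–10:30, 11:15–12:45, 13:15–14:15, 15:00–15:30.
Sofia ∩ Quinn: 09:00–10:30, 11:15–12:45, 13:15–13:30, 13:45–14:15.
Total common minutes: 90 + 90 + 15 + 30 = 225.

225 minutes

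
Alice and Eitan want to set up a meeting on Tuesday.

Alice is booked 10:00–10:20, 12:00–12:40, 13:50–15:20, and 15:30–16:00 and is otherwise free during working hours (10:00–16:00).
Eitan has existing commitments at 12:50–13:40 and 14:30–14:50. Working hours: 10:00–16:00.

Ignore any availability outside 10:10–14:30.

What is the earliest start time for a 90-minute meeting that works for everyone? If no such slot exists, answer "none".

Alice free within 10:00–16:00: 10:20–12:00, 12:40–13:50, 15:20–15:30.
Eitan free within 10:00–16:00: 10:00–12:50, 13:40–14:30, 14:50–16:00.
Alice ∩ Eitan: 10:20–12:00, 12:40–12:50, 13:40–13:50, 15:20–15:30.
Restricted to 10:10–14:30: 10:20–12:00, 12:40–12:50, 13:40–13:50.
Windows ≥ 90 min: 10:20–12:00.
Earliest such window starts at 10:20.

10:20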